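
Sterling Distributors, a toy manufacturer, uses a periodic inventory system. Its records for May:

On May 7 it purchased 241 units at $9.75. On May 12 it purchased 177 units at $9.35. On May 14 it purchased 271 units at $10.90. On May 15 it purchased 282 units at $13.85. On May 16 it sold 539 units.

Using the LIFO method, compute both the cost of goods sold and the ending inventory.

COGS = $6,707.00; ending inventory = $4,157.30

May 16, 539 sold [LIFO — newest first]: 282 @ $13.85 + 257 @ $10.90 = $6,707.00
Ending inventory: 241 @ $9.75 + 177 @ $9.35 + 14 @ $10.90 = $4,157.30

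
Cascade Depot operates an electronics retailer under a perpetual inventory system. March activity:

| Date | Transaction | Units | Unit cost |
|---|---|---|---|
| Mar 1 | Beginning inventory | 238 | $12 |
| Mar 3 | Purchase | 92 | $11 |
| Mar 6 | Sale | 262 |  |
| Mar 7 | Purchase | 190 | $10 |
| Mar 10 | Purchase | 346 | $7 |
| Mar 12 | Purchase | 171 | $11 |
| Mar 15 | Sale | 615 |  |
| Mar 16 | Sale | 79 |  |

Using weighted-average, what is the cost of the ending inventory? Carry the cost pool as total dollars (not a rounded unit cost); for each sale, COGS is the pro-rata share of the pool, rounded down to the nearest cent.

Ending inventory = $731.63

After Mar 1: 238 on hand, pool $2,856.00 (≈ $12.0000 each)
After Mar 3: 330 on hand, pool $3,868.00 (≈ $11.7212 each)
Mar 6, sell 262: 262/330 × $3,868.00 → $3,070.95
After Mar 7: 258 on hand, pool $2,697.05 (≈ $10.4537 each)
After Mar 10: 604 on hand, pool $5,119.05 (≈ $8.4752 each)
After Mar 12: 775 on hand, pool $7,000.05 (≈ $9.0323 each)
Mar 15, sell 615: 615/775 × $7,000.05 → $5,554.87
Mar 16, sell 79: 79/160 × $1,445.18 → $713.55
Total COGS = $3,070.95 + $5,554.87 + $713.55 = $9,339.37
Ending inventory (cost pool remaining) = $731.63
Check: goods available $10,071.00 = COGS $9,339.37 + ending $731.63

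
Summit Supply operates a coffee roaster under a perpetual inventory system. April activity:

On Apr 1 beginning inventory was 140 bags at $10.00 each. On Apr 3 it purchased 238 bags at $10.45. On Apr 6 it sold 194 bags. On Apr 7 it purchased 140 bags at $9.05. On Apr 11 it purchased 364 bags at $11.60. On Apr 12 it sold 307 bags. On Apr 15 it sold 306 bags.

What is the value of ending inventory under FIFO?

Apr 6, 194 sold [FIFO — oldest first]: 140 @ $10.00 + 54 @ $10.45 = $1,964.30
Apr 12, 307 sold [FIFO — oldest first]: 184 @ $10.45 + 123 @ $9.05 = $3,035.95
Apr 15, 306 sold [FIFO — oldest first]: 17 @ $9.05 + 289 @ $11.60 = $3,506.25
Total COGS = $1,964.30 + $3,035.95 + $3,506.25 = $8,506.50
Ending inventory: 75 @ $11.60 = $870.00

Ending inventory = $870.00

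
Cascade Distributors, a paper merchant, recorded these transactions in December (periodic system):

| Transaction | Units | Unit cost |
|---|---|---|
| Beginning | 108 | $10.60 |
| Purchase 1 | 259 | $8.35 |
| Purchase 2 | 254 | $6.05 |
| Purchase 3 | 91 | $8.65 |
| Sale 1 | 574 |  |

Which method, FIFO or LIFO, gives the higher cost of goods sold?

FIFO COGS: 108 @ $10.60 + 259 @ $8.35 + 207 @ $6.05 = $4,559.80
LIFO COGS: 91 @ $8.65 + 254 @ $6.05 + 229 @ $8.35 = $4,236.00

FIFO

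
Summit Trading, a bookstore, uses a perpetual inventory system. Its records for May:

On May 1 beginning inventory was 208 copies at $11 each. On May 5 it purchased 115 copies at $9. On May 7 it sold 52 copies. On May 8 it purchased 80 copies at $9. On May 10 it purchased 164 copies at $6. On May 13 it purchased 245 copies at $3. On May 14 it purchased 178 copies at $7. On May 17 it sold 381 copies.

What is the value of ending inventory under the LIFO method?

May 7, 52 sold [LIFO — newest first]: 52 @ $9 = $468
May 17, 381 sold [LIFO — newest first]: 178 @ $7 + 203 @ $3 = $1,855
Total COGS = $468 + $1,855 = $2,323
Ending inventory: 208 @ $11 + 63 @ $9 + 80 @ $9 + 164 @ $6 + 42 @ $3 = $4,685

Ending inventory = $4,685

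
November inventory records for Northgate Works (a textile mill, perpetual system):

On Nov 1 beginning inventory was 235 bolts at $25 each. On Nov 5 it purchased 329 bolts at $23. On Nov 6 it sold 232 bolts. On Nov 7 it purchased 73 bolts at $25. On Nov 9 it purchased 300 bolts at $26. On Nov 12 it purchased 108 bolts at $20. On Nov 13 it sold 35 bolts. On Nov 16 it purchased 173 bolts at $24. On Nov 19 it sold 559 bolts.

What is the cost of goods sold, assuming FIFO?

COGS = $20,181

Nov 6, 232 sold [FIFO — oldest first]: 232 @ $25 = $5,800
Nov 13, 35 sold [FIFO — oldest first]: 3 @ $25 + 32 @ $23 = $811
Nov 19, 559 sold [FIFO — oldest first]: 297 @ $23 + 73 @ $25 + 189 @ $26 = $13,570
Total COGS = $5,800 + $811 + $13,570 = $20,181
Ending inventory: 111 @ $26 + 108 @ $20 + 173 @ $24 = $9,198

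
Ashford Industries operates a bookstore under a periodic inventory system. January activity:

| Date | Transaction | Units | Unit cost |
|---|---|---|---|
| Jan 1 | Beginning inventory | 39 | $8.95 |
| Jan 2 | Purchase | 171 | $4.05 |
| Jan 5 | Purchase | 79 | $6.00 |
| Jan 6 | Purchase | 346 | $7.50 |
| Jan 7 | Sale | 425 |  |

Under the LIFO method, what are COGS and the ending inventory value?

COGS = $3,069.00; ending inventory = $1,041.60

Jan 7, 425 sold [LIFO — newest first]: 346 @ $7.50 + 79 @ $6.00 = $3,069.00
Ending inventory: 39 @ $8.95 + 171 @ $4.05 = $1,041.60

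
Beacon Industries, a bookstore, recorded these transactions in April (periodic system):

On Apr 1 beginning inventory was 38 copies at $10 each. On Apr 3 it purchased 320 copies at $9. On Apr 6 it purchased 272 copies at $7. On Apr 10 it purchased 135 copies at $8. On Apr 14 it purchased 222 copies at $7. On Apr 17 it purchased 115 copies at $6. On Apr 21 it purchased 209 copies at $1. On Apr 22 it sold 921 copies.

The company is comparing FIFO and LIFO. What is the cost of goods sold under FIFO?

COGS = $7,336

FIFO COGS: 38 @ $10 + 320 @ $9 + 272 @ $7 + 135 @ $8 + 156 @ $7 = $7,336
LIFO COGS: 209 @ $1 + 115 @ $6 + 222 @ $7 + 135 @ $8 + 240 @ $7 = $5,213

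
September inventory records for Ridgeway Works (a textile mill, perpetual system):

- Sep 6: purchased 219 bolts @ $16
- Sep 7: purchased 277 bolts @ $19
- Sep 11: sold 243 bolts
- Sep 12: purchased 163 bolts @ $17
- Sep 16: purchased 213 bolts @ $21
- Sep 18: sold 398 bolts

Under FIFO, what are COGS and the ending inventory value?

Sep 11, 243 sold [FIFO — oldest first]: 219 @ $16 + 24 @ $19 = $3,960
Sep 18, 398 sold [FIFO — oldest first]: 253 @ $19 + 145 @ $17 = $7,272
Total COGS = $3,960 + $7,272 = $11,232
Ending inventory: 18 @ $17 + 213 @ $21 = $4,779

COGS = $11,232; ending inventory = $4,779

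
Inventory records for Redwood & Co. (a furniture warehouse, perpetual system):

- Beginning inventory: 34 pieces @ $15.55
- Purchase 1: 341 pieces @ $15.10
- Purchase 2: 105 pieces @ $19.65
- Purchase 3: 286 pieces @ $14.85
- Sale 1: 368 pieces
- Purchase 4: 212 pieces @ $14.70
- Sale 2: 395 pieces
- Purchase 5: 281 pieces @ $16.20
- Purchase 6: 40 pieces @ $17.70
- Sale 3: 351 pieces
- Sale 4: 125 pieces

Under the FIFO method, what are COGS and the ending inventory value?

COGS = $19,332.75; ending inventory = $1,032.00

Sale 1 (368) [FIFO — oldest first]: 34 @ $15.55 + 334 @ $15.10 = $5,572.10
Sale 2 (395) [FIFO — oldest first]: 7 @ $15.10 + 105 @ $19.65 + 283 @ $14.85 = $6,371.50
Sale 3 (351) [FIFO — oldest first]: 3 @ $14.85 + 212 @ $14.70 + 136 @ $16.20 = $5,364.15
Sale 4 (125) [FIFO — oldest first]: 125 @ $16.20 = $2,025.00
Total COGS = $5,572.10 + $6,371.50 + $5,364.15 + $2,025.00 = $19,332.75
Ending inventory: 20 @ $16.20 + 40 @ $17.70 = $1,032.00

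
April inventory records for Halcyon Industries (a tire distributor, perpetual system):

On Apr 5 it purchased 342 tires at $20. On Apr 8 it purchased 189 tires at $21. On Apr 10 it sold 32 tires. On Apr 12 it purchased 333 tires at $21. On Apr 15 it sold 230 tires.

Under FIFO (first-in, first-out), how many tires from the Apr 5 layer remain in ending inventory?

80

Apr 10, 32 sold [FIFO — oldest first]: 32 @ $20 = $640
Apr 15, 230 sold [FIFO — oldest first]: 230 @ $20 = $4,600
Total COGS = $640 + $4,600 = $5,240
Ending inventory: 80 @ $20 + 189 @ $21 + 333 @ $21 = $12,562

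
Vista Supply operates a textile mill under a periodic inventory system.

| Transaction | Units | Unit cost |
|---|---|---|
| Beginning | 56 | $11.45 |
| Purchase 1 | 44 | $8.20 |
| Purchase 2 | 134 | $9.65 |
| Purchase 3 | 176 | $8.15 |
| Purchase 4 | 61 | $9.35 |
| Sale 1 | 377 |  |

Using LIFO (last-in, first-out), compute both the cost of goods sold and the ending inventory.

Sale 1 (377) [LIFO — newest first]: 61 @ $9.35 + 176 @ $8.15 + 134 @ $9.65 + 6 @ $8.20 = $3,347.05
Ending inventory: 56 @ $11.45 + 38 @ $8.20 = $952.80
Check: goods available $4,299.85 = COGS $3,347.05 + ending $952.80

COGS = $3,347.05; ending inventory = $952.80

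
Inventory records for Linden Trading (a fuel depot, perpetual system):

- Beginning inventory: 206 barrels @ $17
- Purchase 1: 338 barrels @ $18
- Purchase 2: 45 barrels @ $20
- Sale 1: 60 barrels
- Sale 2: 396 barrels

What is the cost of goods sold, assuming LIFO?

COGS = $8,225

Sale 1 (60) [LIFO — newest first]: 45 @ $20 + 15 @ $18 = $1,170
Sale 2 (396) [LIFO — newest first]: 323 @ $18 + 73 @ $17 = $7,055
Total COGS = $1,170 + $7,055 = $8,225
Ending inventory: 133 @ $17 = $2,261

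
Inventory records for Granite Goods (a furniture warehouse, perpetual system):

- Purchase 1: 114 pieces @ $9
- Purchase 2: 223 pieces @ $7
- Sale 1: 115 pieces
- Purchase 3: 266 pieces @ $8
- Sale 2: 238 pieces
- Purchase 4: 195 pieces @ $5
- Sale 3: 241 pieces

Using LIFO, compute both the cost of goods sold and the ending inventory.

COGS = $4,034; ending inventory = $1,656

Sale 1 (115) [LIFO — newest first]: 115 @ $7 = $805
Sale 2 (238) [LIFO — newest first]: 238 @ $8 = $1,904
Sale 3 (241) [LIFO — newest first]: 195 @ $5 + 28 @ $8 + 18 @ $7 = $1,325
Total COGS = $805 + $1,904 + $1,325 = $4,034
Ending inventory: 114 @ $9 + 90 @ $7 = $1,656
Check: goods available $5,690 = COGS $4,034 + ending $1,656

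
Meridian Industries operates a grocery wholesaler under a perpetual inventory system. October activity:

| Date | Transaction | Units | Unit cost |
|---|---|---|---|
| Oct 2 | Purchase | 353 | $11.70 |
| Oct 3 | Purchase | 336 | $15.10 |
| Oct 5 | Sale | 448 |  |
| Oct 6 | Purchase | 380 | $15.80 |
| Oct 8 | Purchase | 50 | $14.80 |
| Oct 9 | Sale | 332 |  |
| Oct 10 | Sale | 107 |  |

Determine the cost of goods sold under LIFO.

COGS = $13,233.30

Oct 5, 448 sold [LIFO — newest first]: 336 @ $15.10 + 112 @ $11.70 = $6,384.00
Oct 9, 332 sold [LIFO — newest first]: 50 @ $14.80 + 282 @ $15.80 = $5,195.60
Oct 10, 107 sold [LIFO — newest first]: 98 @ $15.80 + 9 @ $11.70 = $1,653.70
Total COGS = $6,384.00 + $5,195.60 + $1,653.70 = $13,233.30
Ending inventory: 232 @ $11.70 = $2,714.40
Check: goods available $15,947.70 = COGS $13,233.30 + ending $2,714.40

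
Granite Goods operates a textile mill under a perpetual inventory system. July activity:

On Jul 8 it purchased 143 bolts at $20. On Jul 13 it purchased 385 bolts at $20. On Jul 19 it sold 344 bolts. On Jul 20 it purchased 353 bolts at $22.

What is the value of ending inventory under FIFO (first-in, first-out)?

Jul 19, 344 sold [FIFO — oldest first]: 143 @ $20 + 201 @ $20 = $6,880
Ending inventory: 184 @ $20 + 353 @ $22 = $11,446

Ending inventory = $11,446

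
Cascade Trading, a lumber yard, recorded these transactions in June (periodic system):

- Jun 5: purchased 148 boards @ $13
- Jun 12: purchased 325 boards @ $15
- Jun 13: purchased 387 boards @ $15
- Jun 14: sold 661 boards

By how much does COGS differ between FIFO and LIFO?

FIFO COGS: 148 @ $13 + 325 @ $15 + 188 @ $15 = $9,619
LIFO COGS: 387 @ $15 + 274 @ $15 = $9,915
Difference = |$9,619 − $9,915| = $296

$296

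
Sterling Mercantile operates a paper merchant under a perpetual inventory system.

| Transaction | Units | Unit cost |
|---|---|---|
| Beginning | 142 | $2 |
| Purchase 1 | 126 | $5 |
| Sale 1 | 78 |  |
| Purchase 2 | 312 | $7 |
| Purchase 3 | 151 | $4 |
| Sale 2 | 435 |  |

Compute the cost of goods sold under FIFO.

COGS = $2,629

Sale 1 (78) [FIFO — oldest first]: 78 @ $2 = $156
Sale 2 (435) [FIFO — oldest first]: 64 @ $2 + 126 @ $5 + 245 @ $7 = $2,473
Total COGS = $156 + $2,473 = $2,629
Ending inventory: 67 @ $7 + 151 @ $4 = $1,073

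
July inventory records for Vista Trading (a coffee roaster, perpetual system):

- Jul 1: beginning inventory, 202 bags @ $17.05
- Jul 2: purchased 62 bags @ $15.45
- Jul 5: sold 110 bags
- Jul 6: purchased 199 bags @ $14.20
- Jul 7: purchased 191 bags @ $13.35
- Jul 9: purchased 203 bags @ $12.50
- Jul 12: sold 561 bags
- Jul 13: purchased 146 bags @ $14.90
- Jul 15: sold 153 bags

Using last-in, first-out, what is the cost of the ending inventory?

Ending inventory = $2,980.70

Jul 5, 110 sold [LIFO — newest first]: 62 @ $15.45 + 48 @ $17.05 = $1,776.30
Jul 12, 561 sold [LIFO — newest first]: 203 @ $12.50 + 191 @ $13.35 + 167 @ $14.20 = $7,458.75
Jul 15, 153 sold [LIFO — newest first]: 146 @ $14.90 + 7 @ $14.20 = $2,274.80
Total COGS = $1,776.30 + $7,458.75 + $2,274.80 = $11,509.85
Ending inventory: 154 @ $17.05 + 25 @ $14.20 = $2,980.70
Check: goods available $14,490.55 = COGS $11,509.85 + ending $2,980.70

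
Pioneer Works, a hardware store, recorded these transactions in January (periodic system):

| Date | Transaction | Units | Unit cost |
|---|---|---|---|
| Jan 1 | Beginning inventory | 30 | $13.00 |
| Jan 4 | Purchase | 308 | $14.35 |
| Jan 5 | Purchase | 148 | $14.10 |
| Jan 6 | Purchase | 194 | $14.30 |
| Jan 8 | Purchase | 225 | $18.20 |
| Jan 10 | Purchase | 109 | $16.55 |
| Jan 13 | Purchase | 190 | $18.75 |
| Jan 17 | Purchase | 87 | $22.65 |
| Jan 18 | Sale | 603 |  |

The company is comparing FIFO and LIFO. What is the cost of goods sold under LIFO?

FIFO COGS: 30 @ $13.00 + 308 @ $14.35 + 148 @ $14.10 + 117 @ $14.30 = $8,569.70
LIFO COGS: 87 @ $22.65 + 190 @ $18.75 + 109 @ $16.55 + 217 @ $18.20 = $11,286.40

COGS = $11,286.40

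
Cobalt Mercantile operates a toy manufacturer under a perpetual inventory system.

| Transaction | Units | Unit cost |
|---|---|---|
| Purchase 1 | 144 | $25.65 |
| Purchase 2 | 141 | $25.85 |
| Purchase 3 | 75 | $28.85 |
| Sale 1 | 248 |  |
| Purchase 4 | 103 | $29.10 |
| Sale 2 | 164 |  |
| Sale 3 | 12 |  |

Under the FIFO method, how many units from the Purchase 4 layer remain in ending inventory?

Sale 1 (248) [FIFO — oldest first]: 144 @ $25.65 + 104 @ $25.85 = $6,382.00
Sale 2 (164) [FIFO — oldest first]: 37 @ $25.85 + 75 @ $28.85 + 52 @ $29.10 = $4,633.40
Sale 3 (12) [FIFO — oldest first]: 12 @ $29.10 = $349.20
Total COGS = $6,382.00 + $4,633.40 + $349.20 = $11,364.60
Ending inventory: 39 @ $29.10 = $1,134.90
Check: goods available $12,499.50 = COGS $11,364.60 + ending $1,134.90

39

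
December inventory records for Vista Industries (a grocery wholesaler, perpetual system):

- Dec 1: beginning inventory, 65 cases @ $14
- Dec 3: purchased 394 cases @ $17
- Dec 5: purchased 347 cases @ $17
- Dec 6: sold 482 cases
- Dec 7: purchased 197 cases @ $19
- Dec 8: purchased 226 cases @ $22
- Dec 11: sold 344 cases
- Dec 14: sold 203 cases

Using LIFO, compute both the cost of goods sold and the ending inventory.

Dec 6, 482 sold [LIFO — newest first]: 347 @ $17 + 135 @ $17 = $8,194
Dec 11, 344 sold [LIFO — newest first]: 226 @ $22 + 118 @ $19 = $7,214
Dec 14, 203 sold [LIFO — newest first]: 79 @ $19 + 124 @ $17 = $3,609
Total COGS = $8,194 + $7,214 + $3,609 = $19,017
Ending inventory: 65 @ $14 + 135 @ $17 = $3,205

COGS = $19,017; ending inventory = $3,205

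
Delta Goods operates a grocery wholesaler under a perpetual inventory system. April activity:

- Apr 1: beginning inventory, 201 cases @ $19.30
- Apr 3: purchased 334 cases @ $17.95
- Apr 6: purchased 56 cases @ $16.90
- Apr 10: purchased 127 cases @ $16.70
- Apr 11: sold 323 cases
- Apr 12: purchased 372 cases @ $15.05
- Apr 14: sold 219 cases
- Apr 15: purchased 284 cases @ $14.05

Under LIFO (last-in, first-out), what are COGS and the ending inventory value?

Apr 11, 323 sold [LIFO — newest first]: 127 @ $16.70 + 56 @ $16.90 + 140 @ $17.95 = $5,580.30
Apr 14, 219 sold [LIFO — newest first]: 219 @ $15.05 = $3,295.95
Total COGS = $5,580.30 + $3,295.95 = $8,876.25
Ending inventory: 201 @ $19.30 + 194 @ $17.95 + 153 @ $15.05 + 284 @ $14.05 = $13,654.45

COGS = $8,876.25; ending inventory = $13,654.45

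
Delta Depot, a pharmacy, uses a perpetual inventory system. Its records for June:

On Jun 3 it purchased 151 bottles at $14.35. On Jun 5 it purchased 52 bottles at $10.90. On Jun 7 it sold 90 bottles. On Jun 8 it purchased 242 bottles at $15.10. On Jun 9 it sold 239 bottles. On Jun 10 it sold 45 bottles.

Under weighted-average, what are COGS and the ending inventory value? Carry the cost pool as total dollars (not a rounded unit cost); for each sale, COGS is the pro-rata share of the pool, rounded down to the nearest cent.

COGS = $5,352.67; ending inventory = $1,035.18

After Jun 3: 151 on hand, pool $2,166.85 (≈ $14.3500 each)
After Jun 5: 203 on hand, pool $2,733.65 (≈ $13.4663 each)
Jun 7, sell 90: 90/203 × $2,733.65 → $1,211.96
After Jun 8: 355 on hand, pool $5,175.89 (≈ $14.5800 each)
Jun 9, sell 239: 239/355 × $5,175.89 → $3,484.61
Jun 10, sell 45: 45/116 × $1,691.28 → $656.10
Total COGS = $1,211.96 + $3,484.61 + $656.10 = $5,352.67
Ending inventory (cost pool remaining) = $1,035.18
Check: goods available $6,387.85 = COGS $5,352.67 + ending $1,035.18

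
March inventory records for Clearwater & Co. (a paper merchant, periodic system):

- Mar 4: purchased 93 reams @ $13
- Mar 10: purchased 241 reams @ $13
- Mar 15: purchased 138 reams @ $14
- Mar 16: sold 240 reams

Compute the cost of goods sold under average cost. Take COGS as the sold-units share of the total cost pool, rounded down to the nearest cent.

Mar 16, sell 240: 240/472 × $6,274.00 → $3,190.16
Ending inventory (cost pool remaining) = $3,083.84

COGS = $3,190.16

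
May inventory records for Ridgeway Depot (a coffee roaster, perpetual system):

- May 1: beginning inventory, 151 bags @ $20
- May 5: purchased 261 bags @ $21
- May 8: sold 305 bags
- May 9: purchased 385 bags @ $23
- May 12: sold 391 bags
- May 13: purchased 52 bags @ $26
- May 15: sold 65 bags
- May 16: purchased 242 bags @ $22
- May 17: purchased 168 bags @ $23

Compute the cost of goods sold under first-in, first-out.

May 8, 305 sold [FIFO — oldest first]: 151 @ $20 + 154 @ $21 = $6,254
May 12, 391 sold [FIFO — oldest first]: 107 @ $21 + 284 @ $23 = $8,779
May 15, 65 sold [FIFO — oldest first]: 65 @ $23 = $1,495
Total COGS = $6,254 + $8,779 + $1,495 = $16,528
Ending inventory: 36 @ $23 + 52 @ $26 + 242 @ $22 + 168 @ $23 = $11,368

COGS = $16,528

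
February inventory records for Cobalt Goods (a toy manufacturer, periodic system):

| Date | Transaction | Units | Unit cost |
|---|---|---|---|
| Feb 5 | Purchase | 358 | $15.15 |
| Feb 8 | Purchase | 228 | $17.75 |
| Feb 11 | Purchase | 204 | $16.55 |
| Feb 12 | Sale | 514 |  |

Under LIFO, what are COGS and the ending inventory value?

Feb 12, 514 sold [LIFO — newest first]: 204 @ $16.55 + 228 @ $17.75 + 82 @ $15.15 = $8,665.50
Ending inventory: 276 @ $15.15 = $4,181.40
Check: goods available $12,846.90 = COGS $8,665.50 + ending $4,181.40

COGS = $8,665.50; ending inventory = $4,181.40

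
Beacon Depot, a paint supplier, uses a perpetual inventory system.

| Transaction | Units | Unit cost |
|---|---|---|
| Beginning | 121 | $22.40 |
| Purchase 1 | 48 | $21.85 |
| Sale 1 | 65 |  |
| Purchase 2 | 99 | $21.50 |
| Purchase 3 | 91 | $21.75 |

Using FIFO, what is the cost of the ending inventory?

Sale 1 (65) [FIFO — oldest first]: 65 @ $22.40 = $1,456.00
Ending inventory: 56 @ $22.40 + 48 @ $21.85 + 99 @ $21.50 + 91 @ $21.75 = $6,410.95

Ending inventory = $6,410.95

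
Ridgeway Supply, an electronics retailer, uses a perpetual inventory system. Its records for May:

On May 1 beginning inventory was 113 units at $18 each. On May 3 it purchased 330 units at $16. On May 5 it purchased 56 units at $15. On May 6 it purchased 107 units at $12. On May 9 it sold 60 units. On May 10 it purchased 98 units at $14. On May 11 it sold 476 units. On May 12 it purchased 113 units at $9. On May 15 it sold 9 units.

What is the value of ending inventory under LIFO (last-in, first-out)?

Ending inventory = $3,850

May 9, 60 sold [LIFO — newest first]: 60 @ $12 = $720
May 11, 476 sold [LIFO — newest first]: 98 @ $14 + 47 @ $12 + 56 @ $15 + 275 @ $16 = $7,176
May 15, 9 sold [LIFO — newest first]: 9 @ $9 = $81
Total COGS = $720 + $7,176 + $81 = $7,977
Ending inventory: 113 @ $18 + 55 @ $16 + 104 @ $9 = $3,850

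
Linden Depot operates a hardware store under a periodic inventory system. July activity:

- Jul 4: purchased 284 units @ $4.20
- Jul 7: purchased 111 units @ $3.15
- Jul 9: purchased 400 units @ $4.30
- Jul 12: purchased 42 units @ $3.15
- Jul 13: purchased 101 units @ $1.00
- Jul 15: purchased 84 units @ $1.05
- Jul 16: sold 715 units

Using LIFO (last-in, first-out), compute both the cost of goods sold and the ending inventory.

Jul 16, 715 sold [LIFO — newest first]: 84 @ $1.05 + 101 @ $1.00 + 42 @ $3.15 + 400 @ $4.30 + 88 @ $3.15 = $2,318.70
Ending inventory: 284 @ $4.20 + 23 @ $3.15 = $1,265.25
Check: goods available $3,583.95 = COGS $2,318.70 + ending $1,265.25

COGS = $2,318.70; ending inventory = $1,265.25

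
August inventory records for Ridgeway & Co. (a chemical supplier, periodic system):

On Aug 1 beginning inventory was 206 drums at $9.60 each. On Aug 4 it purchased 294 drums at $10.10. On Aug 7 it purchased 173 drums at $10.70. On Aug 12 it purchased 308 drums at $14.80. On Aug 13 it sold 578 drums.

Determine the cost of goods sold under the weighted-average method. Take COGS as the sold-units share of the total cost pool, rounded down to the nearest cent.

COGS = $6,691.18

Aug 13, sell 578: 578/981 × $11,356.50 → $6,691.18
Ending inventory (cost pool remaining) = $4,665.32
Check: goods available $11,356.50 = COGS $6,691.18 + ending $4,665.32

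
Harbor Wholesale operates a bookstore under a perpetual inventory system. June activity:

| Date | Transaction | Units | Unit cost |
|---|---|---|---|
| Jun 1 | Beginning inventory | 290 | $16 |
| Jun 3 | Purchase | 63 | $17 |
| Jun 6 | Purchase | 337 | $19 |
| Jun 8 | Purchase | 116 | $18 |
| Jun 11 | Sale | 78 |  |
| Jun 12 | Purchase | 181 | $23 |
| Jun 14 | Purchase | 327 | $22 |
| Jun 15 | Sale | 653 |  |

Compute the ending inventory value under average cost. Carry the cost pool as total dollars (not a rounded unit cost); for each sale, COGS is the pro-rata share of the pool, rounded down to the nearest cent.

After Jun 1: 290 on hand, pool $4,640.00 (≈ $16.0000 each)
After Jun 3: 353 on hand, pool $5,711.00 (≈ $16.1785 each)
After Jun 6: 690 on hand, pool $12,114.00 (≈ $17.5565 each)
After Jun 8: 806 on hand, pool $14,202.00 (≈ $17.6203 each)
Jun 11, sell 78: 78/806 × $14,202.00 → $1,374.38
After Jun 12: 909 on hand, pool $16,990.62 (≈ $18.6916 each)
After Jun 14: 1236 on hand, pool $24,184.62 (≈ $19.5668 each)
Jun 15, sell 653: 653/1236 × $24,184.62 → $12,777.14
Total COGS = $1,374.38 + $12,777.14 = $14,151.52
Ending inventory (cost pool remaining) = $11,407.48

Ending inventory = $11,407.48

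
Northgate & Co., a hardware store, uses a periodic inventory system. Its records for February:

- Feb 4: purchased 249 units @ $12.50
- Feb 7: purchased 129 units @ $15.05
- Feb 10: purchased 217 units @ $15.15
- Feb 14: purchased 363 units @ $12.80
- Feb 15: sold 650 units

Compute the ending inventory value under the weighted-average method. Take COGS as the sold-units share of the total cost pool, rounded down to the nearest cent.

Feb 15, sell 650: 650/958 × $12,987.90 → $8,812.24
Ending inventory (cost pool remaining) = $4,175.66
Check: goods available $12,987.90 = COGS $8,812.24 + ending $4,175.66

Ending inventory = $4,175.66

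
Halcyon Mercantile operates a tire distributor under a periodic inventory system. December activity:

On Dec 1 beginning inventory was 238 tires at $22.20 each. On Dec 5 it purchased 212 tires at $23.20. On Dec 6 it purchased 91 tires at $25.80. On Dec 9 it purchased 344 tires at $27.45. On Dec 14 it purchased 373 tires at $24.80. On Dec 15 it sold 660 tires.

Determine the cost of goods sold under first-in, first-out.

COGS = $15,816.35

Dec 15, 660 sold [FIFO — oldest first]: 238 @ $22.20 + 212 @ $23.20 + 91 @ $25.80 + 119 @ $27.45 = $15,816.35
Ending inventory: 225 @ $27.45 + 373 @ $24.80 = $15,426.65
Check: goods available $31,243.00 = COGS $15,816.35 + ending $15,426.65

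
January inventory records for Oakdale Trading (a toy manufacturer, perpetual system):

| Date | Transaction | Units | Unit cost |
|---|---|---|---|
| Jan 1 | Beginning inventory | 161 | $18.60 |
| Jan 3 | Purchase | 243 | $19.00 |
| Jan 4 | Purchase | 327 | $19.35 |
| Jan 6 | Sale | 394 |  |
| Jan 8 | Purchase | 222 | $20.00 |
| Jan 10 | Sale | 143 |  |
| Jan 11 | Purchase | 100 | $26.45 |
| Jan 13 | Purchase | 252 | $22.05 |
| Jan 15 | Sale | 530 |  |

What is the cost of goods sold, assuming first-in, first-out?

COGS = $21,332.75

Jan 6, 394 sold [FIFO — oldest first]: 161 @ $18.60 + 233 @ $19.00 = $7,421.60
Jan 10, 143 sold [FIFO — oldest first]: 10 @ $19.00 + 133 @ $19.35 = $2,763.55
Jan 15, 530 sold [FIFO — oldest first]: 194 @ $19.35 + 222 @ $20.00 + 100 @ $26.45 + 14 @ $22.05 = $11,147.60
Total COGS = $7,421.60 + $2,763.55 + $11,147.60 = $21,332.75
Ending inventory: 238 @ $22.05 = $5,247.90
Check: goods available $26,580.65 = COGS $21,332.75 + ending $5,247.90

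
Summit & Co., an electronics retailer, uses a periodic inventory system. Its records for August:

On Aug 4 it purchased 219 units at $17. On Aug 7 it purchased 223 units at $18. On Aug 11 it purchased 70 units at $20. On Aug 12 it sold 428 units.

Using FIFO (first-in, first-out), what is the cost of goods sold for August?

Aug 12, 428 sold [FIFO — oldest first]: 219 @ $17 + 209 @ $18 = $7,485
Ending inventory: 14 @ $18 + 70 @ $20 = $1,652

COGS = $7,485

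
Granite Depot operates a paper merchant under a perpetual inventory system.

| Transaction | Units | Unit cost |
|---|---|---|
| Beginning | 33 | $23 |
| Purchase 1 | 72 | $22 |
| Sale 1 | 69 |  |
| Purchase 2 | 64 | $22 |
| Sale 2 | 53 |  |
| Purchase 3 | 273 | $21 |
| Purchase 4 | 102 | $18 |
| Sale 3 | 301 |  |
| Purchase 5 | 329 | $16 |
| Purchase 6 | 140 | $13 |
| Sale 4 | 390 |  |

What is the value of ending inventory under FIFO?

Ending inventory = $2,780

Sale 1 (69) [FIFO — oldest first]: 33 @ $23 + 36 @ $22 = $1,551
Sale 2 (53) [FIFO — oldest first]: 36 @ $22 + 17 @ $22 = $1,166
Sale 3 (301) [FIFO — oldest first]: 47 @ $22 + 254 @ $21 = $6,368
Sale 4 (390) [FIFO — oldest first]: 19 @ $21 + 102 @ $18 + 269 @ $16 = $6,539
Total COGS = $1,551 + $1,166 + $6,368 + $6,539 = $15,624
Ending inventory: 60 @ $16 + 140 @ $13 = $2,780
Check: goods available $18,404 = COGS $15,624 + ending $2,780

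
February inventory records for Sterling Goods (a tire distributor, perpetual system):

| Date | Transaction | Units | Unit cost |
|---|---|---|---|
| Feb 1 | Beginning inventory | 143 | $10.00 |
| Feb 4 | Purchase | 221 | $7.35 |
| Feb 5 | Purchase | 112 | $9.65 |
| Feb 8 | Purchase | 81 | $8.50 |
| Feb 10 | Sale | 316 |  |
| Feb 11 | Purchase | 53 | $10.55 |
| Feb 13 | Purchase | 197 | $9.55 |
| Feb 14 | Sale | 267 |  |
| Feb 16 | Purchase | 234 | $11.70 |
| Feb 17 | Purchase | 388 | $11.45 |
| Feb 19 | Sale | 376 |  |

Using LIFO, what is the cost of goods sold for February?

COGS = $9,544.00

Feb 10, 316 sold [LIFO — newest first]: 81 @ $8.50 + 112 @ $9.65 + 123 @ $7.35 = $2,673.35
Feb 14, 267 sold [LIFO — newest first]: 197 @ $9.55 + 53 @ $10.55 + 17 @ $7.35 = $2,565.45
Feb 19, 376 sold [LIFO — newest first]: 376 @ $11.45 = $4,305.20
Total COGS = $2,673.35 + $2,565.45 + $4,305.20 = $9,544.00
Ending inventory: 143 @ $10.00 + 81 @ $7.35 + 234 @ $11.70 + 12 @ $11.45 = $4,900.55
Check: goods available $14,444.55 = COGS $9,544.00 + ending $4,900.55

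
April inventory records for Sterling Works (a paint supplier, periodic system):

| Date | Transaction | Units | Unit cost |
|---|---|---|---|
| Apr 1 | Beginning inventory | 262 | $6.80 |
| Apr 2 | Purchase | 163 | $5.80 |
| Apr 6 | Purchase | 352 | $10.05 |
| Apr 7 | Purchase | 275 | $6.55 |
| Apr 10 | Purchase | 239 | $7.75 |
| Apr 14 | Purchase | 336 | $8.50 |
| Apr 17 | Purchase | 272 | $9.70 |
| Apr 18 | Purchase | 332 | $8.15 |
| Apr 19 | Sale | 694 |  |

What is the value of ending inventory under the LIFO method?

Ending inventory = $12,009.10

Apr 19, 694 sold [LIFO — newest first]: 332 @ $8.15 + 272 @ $9.70 + 90 @ $8.50 = $6,109.20
Ending inventory: 262 @ $6.80 + 163 @ $5.80 + 352 @ $10.05 + 275 @ $6.55 + 239 @ $7.75 + 246 @ $8.50 = $12,009.10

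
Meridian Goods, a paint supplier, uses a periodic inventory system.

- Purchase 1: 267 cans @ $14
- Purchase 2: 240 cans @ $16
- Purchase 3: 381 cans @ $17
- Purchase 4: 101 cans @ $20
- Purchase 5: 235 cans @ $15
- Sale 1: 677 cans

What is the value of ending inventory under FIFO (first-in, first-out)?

Ending inventory = $9,132

Sale 1 (677) [FIFO — oldest first]: 267 @ $14 + 240 @ $16 + 170 @ $17 = $10,468
Ending inventory: 211 @ $17 + 101 @ $20 + 235 @ $15 = $9,132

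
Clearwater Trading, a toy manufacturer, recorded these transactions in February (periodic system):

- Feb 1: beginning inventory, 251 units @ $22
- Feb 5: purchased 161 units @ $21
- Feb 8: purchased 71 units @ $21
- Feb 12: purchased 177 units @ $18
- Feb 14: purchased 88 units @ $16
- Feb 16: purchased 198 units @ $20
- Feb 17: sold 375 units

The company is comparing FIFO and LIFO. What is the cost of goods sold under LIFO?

COGS = $6,970

FIFO COGS: 251 @ $22 + 124 @ $21 = $8,126
LIFO COGS: 198 @ $20 + 88 @ $16 + 89 @ $18 = $6,970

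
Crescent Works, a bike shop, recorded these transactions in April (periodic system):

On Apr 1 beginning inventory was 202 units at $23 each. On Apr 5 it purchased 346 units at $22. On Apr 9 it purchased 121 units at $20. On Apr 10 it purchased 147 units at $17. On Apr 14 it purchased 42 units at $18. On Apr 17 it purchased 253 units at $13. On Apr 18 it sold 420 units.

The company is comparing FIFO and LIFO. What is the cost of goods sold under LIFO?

FIFO COGS: 202 @ $23 + 218 @ $22 = $9,442
LIFO COGS: 253 @ $13 + 42 @ $18 + 125 @ $17 = $6,170

COGS = $6,170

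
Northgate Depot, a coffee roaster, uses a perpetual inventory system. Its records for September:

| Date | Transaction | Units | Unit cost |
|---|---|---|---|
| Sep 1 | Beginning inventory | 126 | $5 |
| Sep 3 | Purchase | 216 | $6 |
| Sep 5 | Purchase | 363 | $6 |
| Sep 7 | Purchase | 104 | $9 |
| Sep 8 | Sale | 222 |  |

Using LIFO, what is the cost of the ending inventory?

Sep 8, 222 sold [LIFO — newest first]: 104 @ $9 + 118 @ $6 = $1,644
Ending inventory: 126 @ $5 + 216 @ $6 + 245 @ $6 = $3,396

Ending inventory = $3,396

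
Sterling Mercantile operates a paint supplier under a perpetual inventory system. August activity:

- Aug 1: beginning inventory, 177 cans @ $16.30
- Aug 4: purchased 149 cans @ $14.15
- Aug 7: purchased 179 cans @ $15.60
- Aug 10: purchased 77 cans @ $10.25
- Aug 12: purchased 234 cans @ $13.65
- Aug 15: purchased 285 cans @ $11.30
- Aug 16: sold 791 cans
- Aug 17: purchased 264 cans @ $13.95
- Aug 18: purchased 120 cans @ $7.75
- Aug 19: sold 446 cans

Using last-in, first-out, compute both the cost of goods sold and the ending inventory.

COGS = $15,712.75; ending inventory = $3,889.75

Aug 16, 791 sold [LIFO — newest first]: 285 @ $11.30 + 234 @ $13.65 + 77 @ $10.25 + 179 @ $15.60 + 16 @ $14.15 = $10,222.65
Aug 19, 446 sold [LIFO — newest first]: 120 @ $7.75 + 264 @ $13.95 + 62 @ $14.15 = $5,490.10
Total COGS = $10,222.65 + $5,490.10 = $15,712.75
Ending inventory: 177 @ $16.30 + 71 @ $14.15 = $3,889.75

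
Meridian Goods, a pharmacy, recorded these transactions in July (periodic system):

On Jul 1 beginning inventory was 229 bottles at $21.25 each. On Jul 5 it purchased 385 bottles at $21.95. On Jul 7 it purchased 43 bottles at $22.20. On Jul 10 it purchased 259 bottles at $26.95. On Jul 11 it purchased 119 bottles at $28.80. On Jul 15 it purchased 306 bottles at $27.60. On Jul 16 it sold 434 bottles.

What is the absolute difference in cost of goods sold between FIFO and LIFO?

$2,749.35

FIFO COGS: 229 @ $21.25 + 205 @ $21.95 = $9,366.00
LIFO COGS: 306 @ $27.60 + 119 @ $28.80 + 9 @ $26.95 = $12,115.35
Difference = |$9,366.00 − $12,115.35| = $2,749.35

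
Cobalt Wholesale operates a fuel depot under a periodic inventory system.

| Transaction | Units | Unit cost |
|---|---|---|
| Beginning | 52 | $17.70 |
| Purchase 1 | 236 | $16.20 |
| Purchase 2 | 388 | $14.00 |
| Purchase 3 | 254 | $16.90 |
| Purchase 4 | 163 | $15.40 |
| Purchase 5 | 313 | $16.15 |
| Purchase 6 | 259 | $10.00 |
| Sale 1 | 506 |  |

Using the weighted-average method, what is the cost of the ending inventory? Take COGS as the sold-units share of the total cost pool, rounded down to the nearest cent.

Sale 1, sell 506: 506/1665 × $24,623.35 → $7,483.13
Ending inventory (cost pool remaining) = $17,140.22

Ending inventory = $17,140.22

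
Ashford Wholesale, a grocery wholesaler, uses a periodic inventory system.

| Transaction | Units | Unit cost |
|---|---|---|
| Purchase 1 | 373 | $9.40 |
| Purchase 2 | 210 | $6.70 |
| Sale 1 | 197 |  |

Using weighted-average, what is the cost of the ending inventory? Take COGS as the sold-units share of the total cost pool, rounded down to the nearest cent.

Sale 1, sell 197: 197/583 × $4,913.20 → $1,660.20
Ending inventory (cost pool remaining) = $3,253.00
Check: goods available $4,913.20 = COGS $1,660.20 + ending $3,253.00

Ending inventory = $3,253.00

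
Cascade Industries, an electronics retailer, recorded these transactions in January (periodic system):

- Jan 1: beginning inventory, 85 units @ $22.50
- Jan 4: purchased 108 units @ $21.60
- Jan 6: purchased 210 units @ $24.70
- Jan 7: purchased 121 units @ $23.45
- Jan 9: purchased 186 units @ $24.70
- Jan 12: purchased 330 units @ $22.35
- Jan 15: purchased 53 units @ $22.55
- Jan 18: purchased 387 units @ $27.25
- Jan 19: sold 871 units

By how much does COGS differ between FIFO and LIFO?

FIFO COGS: 85 @ $22.50 + 108 @ $21.60 + 210 @ $24.70 + 121 @ $23.45 + 186 @ $24.70 + 161 @ $22.35 = $20,462.30
LIFO COGS: 387 @ $27.25 + 53 @ $22.55 + 330 @ $22.35 + 101 @ $24.70 = $21,611.10
Difference = |$20,462.30 − $21,611.10| = $1,148.80

$1,148.80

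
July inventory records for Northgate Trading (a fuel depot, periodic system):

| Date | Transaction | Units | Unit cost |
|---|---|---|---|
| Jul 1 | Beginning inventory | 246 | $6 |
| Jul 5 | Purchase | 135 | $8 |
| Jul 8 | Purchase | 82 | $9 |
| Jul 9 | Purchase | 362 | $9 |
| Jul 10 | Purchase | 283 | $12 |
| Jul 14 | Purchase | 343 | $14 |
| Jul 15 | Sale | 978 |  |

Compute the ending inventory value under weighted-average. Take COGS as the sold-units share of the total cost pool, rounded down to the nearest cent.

Jul 15, sell 978: 978/1451 × $14,750.00 → $9,941.76
Ending inventory (cost pool remaining) = $4,808.24

Ending inventory = $4,808.24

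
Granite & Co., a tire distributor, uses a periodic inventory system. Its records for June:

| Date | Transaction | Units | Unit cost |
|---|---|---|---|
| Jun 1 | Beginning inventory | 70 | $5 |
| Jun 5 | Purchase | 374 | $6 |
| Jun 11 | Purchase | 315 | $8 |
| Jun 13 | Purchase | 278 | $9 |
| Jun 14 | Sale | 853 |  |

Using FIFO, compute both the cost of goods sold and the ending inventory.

Jun 14, 853 sold [FIFO — oldest first]: 70 @ $5 + 374 @ $6 + 315 @ $8 + 94 @ $9 = $5,960
Ending inventory: 184 @ $9 = $1,656
Check: goods available $7,616 = COGS $5,960 + ending $1,656

COGS = $5,960; ending inventory = $1,656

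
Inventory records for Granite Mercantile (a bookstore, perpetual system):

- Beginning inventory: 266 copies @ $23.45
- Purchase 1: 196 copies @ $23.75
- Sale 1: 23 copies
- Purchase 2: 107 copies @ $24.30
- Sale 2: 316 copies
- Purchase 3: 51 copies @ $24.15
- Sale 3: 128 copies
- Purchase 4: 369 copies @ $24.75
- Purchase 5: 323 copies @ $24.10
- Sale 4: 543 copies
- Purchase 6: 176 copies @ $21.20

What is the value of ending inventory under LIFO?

Ending inventory = $11,006.80

Sale 1 (23) [LIFO — newest first]: 23 @ $23.75 = $546.25
Sale 2 (316) [LIFO — newest first]: 107 @ $24.30 + 173 @ $23.75 + 36 @ $23.45 = $7,553.05
Sale 3 (128) [LIFO — newest first]: 51 @ $24.15 + 77 @ $23.45 = $3,037.30
Sale 4 (543) [LIFO — newest first]: 323 @ $24.10 + 220 @ $24.75 = $13,229.30
Total COGS = $546.25 + $7,553.05 + $3,037.30 + $13,229.30 = $24,365.90
Ending inventory: 153 @ $23.45 + 149 @ $24.75 + 176 @ $21.20 = $11,006.80
Check: goods available $35,372.70 = COGS $24,365.90 + ending $11,006.80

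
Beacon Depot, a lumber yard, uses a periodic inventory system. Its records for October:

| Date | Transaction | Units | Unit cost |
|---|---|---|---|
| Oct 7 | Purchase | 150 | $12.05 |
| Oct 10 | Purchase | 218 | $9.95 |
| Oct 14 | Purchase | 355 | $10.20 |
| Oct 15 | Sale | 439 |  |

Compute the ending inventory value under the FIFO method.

Oct 15, 439 sold [FIFO — oldest first]: 150 @ $12.05 + 218 @ $9.95 + 71 @ $10.20 = $4,700.80
Ending inventory: 284 @ $10.20 = $2,896.80

Ending inventory = $2,896.80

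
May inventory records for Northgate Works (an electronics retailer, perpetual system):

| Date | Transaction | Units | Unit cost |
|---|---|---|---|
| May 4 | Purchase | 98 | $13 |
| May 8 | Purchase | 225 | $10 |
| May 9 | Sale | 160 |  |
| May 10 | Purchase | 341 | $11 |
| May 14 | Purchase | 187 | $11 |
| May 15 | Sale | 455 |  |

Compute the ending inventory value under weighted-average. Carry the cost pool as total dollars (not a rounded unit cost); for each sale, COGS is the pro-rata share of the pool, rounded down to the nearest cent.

Ending inventory = $2,591.01

After May 4: 98 on hand, pool $1,274.00 (≈ $13.0000 each)
After May 8: 323 on hand, pool $3,524.00 (≈ $10.9102 each)
May 9, sell 160: 160/323 × $3,524.00 → $1,745.63
After May 10: 504 on hand, pool $5,529.37 (≈ $10.9710 each)
After May 14: 691 on hand, pool $7,586.37 (≈ $10.9788 each)
May 15, sell 455: 455/691 × $7,586.37 → $4,995.36
Total COGS = $1,745.63 + $4,995.36 = $6,740.99
Ending inventory (cost pool remaining) = $2,591.01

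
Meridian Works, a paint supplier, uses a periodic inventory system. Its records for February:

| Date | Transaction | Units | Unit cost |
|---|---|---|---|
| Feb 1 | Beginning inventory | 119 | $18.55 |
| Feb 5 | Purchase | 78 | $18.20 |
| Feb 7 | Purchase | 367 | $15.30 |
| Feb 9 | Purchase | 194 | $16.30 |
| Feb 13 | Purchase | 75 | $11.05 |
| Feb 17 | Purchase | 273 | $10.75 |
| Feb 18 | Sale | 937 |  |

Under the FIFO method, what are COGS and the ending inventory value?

Feb 18, 937 sold [FIFO — oldest first]: 119 @ $18.55 + 78 @ $18.20 + 367 @ $15.30 + 194 @ $16.30 + 75 @ $11.05 + 104 @ $10.75 = $14,351.10
Ending inventory: 169 @ $10.75 = $1,816.75
Check: goods available $16,167.85 = COGS $14,351.10 + ending $1,816.75

COGS = $14,351.10; ending inventory = $1,816.75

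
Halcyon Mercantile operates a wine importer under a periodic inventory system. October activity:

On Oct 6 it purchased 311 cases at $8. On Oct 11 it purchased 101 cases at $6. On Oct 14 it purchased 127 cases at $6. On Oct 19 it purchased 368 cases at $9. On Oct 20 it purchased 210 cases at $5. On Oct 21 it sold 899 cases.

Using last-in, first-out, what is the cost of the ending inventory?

Ending inventory = $1,744

Oct 21, 899 sold [LIFO — newest first]: 210 @ $5 + 368 @ $9 + 127 @ $6 + 101 @ $6 + 93 @ $8 = $6,474
Ending inventory: 218 @ $8 = $1,744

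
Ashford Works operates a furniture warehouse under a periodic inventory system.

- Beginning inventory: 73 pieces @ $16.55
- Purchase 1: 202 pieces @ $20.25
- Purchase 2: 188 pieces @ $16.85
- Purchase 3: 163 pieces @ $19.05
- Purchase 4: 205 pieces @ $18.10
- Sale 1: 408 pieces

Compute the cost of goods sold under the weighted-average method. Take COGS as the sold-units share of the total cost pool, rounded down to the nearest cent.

COGS = $7,503.12

Sale 1, sell 408: 408/831 × $15,282.10 → $7,503.12
Ending inventory (cost pool remaining) = $7,778.98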